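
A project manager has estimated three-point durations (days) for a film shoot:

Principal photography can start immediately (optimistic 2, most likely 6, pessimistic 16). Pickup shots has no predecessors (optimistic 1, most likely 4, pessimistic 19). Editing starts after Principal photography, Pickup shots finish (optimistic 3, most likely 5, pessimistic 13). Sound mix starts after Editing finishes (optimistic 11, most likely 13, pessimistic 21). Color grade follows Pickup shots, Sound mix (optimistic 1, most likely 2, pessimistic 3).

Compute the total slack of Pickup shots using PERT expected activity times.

1 days

te_Principal photography = (2 + 4·6 + 16)/6 = 42/6 = 7
te_Pickup shots = (1 + 4·4 + 19)/6 = 36/6 = 6
te_Editing = (3 + 4·5 + 13)/6 = 36/6 = 6
te_Sound mix = (11 + 4·13 + 21)/6 = 84/6 = 14
te_Color grade = (1 + 4·2 + 3)/6 = 12/6 = 2

Forward pass:
ES_Principal photography = 0; EF_Principal photography = 7
ES_Pickup shots = 0; EF_Pickup shots = 6
ES_Editing = max(EF_Principal photography=7, EF_Pickup shots=6) = 7; EF_Editing = 7+6 = 13
ES_Sound mix = 13; EF_Sound mix = 13+14 = 27
ES_Color grade = max(EF_Pickup shots=6, EF_Sound mix=27) = 27; EF_Color grade = 27+2 = 29
Expected project duration μ = 29 days. Critical path: Principal photography → Editing → Sound mix → Color grade.

Backward pass:
LF_Color grade = 29; LS_Color grade = 29−2 = 27
LF_Sound mix = LS_Color grade = 27; LS_Sound mix = 27−14 = 13
LF_Editing = LS_Sound mix = 13; LS_Editing = 13−6 = 7
LF_Pickup shots = min(LS_Editing=7, LS_Color grade=27) = 7; LS_Pickup shots = 7−6 = 1
LF_Principal photography = LS_Editing = 7; LS_Principal photography = 7−7 = 0
Slack_Pickup shots = LS_Pickup shots − ES_Pickup shots = 1 − 0 = 1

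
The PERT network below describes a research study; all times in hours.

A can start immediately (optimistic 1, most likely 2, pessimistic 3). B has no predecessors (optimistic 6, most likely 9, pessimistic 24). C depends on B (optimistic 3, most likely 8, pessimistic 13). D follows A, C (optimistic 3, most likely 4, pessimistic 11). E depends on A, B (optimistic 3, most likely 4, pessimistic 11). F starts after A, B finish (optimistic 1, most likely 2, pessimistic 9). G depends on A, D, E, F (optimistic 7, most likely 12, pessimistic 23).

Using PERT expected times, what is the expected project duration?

37 hours

te_A = (1 + 4·2 + 3)/6 = 12/6 = 2
te_B = (6 + 4·9 + 24)/6 = 66/6 = 11
te_C = (3 + 4·8 + 13)/6 = 48/6 = 8
te_D = (3 + 4·4 + 11)/6 = 30/6 = 5
te_E = (3 + 4·4 + 11)/6 = 30/6 = 5
te_F = (1 + 4·2 + 9)/6 = 18/6 = 3
te_G = (7 + 4·12 + 23)/6 = 78/6 = 13

Forward pass:
ES_A = 0; EF_A = 2
ES_B = 0; EF_B = 11
ES_C = 11; EF_C = 11+8 = 19
ES_D = max(EF_A=2, EF_C=19) = 19; EF_D = 19+5 = 24
ES_E = max(EF_A=2, EF_B=11) = 11; EF_E = 11+5 = 16
ES_F = max(EF_A=2, EF_B=11) = 11; EF_F = 11+3 = 14
ES_G = max(EF_A=2, EF_D=24, EF_E=16, EF_F=14) = 24; EF_G = 24+13 = 37
Expected project duration μ = 37 hours. Critical path: B → C → D → G.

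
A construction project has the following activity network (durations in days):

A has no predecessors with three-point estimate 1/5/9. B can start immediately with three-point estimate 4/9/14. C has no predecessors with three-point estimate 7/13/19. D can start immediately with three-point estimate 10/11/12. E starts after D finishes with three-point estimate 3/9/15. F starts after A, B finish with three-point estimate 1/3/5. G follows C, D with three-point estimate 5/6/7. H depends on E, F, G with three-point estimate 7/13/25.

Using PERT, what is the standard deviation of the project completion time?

te_A = (1 + 4·5 + 9)/6 = 30/6 = 5; σ²_A = ((9−1)/6)² = 1.778
te_B = (4 + 4·9 + 14)/6 = 54/6 = 9; σ²_B = ((14−4)/6)² = 2.778
te_C = (7 + 4·13 + 19)/6 = 78/6 = 13; σ²_C = ((19−7)/6)² = 4.000
te_D = (10 + 4·11 + 12)/6 = 66/6 = 11; σ²_D = ((12−10)/6)² = 0.111
te_E = (3 + 4·9 + 15)/6 = 54/6 = 9; σ²_E = ((15−3)/6)² = 4.000
te_F = (1 + 4·3 + 5)/6 = 18/6 = 3; σ²_F = ((5−1)/6)² = 0.444
te_G = (5 + 4·6 + 7)/6 = 36/6 = 6; σ²_G = ((7−5)/6)² = 0.111
te_H = (7 + 4·13 + 25)/6 = 84/6 = 14; σ²_H = ((25−7)/6)² = 9.000

Forward pass:
ES_A = 0; EF_A = 5
ES_B = 0; EF_B = 9
ES_C = 0; EF_C = 13
ES_D = 0; EF_D = 11
ES_E = 11; EF_E = 11+9 = 20
ES_F = max(EF_A=5, EF_B=9) = 9; EF_F = 9+3 = 12
ES_G = max(EF_C=13, EF_D=11) = 13; EF_G = 13+6 = 19
ES_H = max(EF_E=20, EF_F=12, EF_G=19) = 20; EF_H = 20+14 = 34
Expected project duration μ = 34 days. Critical path: D → E → H.

Variance along critical path = 0.111 + 4.000 + 9.000 = 13.111
σ = √13.111 = 3.621 days

3.62 days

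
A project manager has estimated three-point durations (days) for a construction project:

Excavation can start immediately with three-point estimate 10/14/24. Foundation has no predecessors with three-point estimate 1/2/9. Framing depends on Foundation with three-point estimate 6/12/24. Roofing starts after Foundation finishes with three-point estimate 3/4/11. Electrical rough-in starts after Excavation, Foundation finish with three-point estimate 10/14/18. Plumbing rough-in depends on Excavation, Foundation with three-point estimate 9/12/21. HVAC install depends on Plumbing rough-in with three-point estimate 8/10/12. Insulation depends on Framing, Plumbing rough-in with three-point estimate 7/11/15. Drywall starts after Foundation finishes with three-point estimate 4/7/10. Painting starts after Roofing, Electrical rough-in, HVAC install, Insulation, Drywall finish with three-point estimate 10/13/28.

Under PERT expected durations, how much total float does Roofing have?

31 days

te_Excavation = (10 + 4·14 + 24)/6 = 90/6 = 15
te_Foundation = (1 + 4·2 + 9)/6 = 18/6 = 3
te_Framing = (6 + 4·12 + 24)/6 = 78/6 = 13
te_Roofing = (3 + 4·4 + 11)/6 = 30/6 = 5
te_Electrical rough-in = (10 + 4·14 + 18)/6 = 84/6 = 14
te_Plumbing rough-in = (9 + 4·12 + 21)/6 = 78/6 = 13
te_HVAC install = (8 + 4·10 + 12)/6 = 60/6 = 10
te_Insulation = (7 + 4·11 + 15)/6 = 66/6 = 11
te_Drywall = (4 + 4·7 + 10)/6 = 42/6 = 7
te_Painting = (10 + 4·13 + 28)/6 = 90/6 = 15

Forward pass:
ES_Excavation = 0; EF_Excavation = 15
ES_Foundation = 0; EF_Foundation = 3
ES_Framing = 3; EF_Framing = 3+13 = 16
ES_Roofing = 3; EF_Roofing = 3+5 = 8
ES_Electrical rough-in = max(EF_Excavation=15, EF_Foundation=3) = 15; EF_Electrical rough-in = 15+14 = 29
ES_Plumbing rough-in = max(EF_Excavation=15, EF_Foundation=3) = 15; EF_Plumbing rough-in = 15+13 = 28
ES_HVAC install = 28; EF_HVAC install = 28+10 = 38
ES_Insulation = max(EF_Framing=16, EF_Plumbing rough-in=28) = 28; EF_Insulation = 28+11 = 39
ES_Drywall = 3; EF_Drywall = 3+7 = 10
ES_Painting = max(EF_Roofing=8, EF_Electrical rough-in=29, EF_HVAC install=38, EF_Insulation=39, EF_Drywall=10) = 39; EF_Painting = 39+15 = 54
Expected project duration μ = 54 days. Critical path: Excavation → Plumbing rough-in → Insulation → Painting.

Backward pass:
LF_Painting = 54; LS_Painting = 54−15 = 39
LF_Drywall = LS_Painting = 39; LS_Drywall = 39−7 = 32
LF_Insulation = LS_Painting = 39; LS_Insulation = 39−11 = 28
LF_HVAC install = LS_Painting = 39; LS_HVAC install = 39−10 = 29
LF_Plumbing rough-in = min(LS_HVAC install=29, LS_Insulation=28) = 28; LS_Plumbing rough-in = 28−13 = 15
LF_Electrical rough-in = LS_Painting = 39; LS_Electrical rough-in = 39−14 = 25
LF_Roofing = LS_Painting = 39; LS_Roofing = 39−5 = 34
LF_Framing = LS_Insulation = 28; LS_Framing = 28−13 = 15
LF_Foundation = min(LS_Framing=15, LS_Roofing=34, LS_Electrical rough-in=25, LS_Plumbing rough-in=15, LS_Drywall=32) = 15; LS_Foundation = 15−3 = 12
LF_Excavation = min(LS_Electrical rough-in=25, LS_Plumbing rough-in=15) = 15; LS_Excavation = 15−15 = 0
Slack_Roofing = LS_Roofing − ES_Roofing = 34 − 3 = 31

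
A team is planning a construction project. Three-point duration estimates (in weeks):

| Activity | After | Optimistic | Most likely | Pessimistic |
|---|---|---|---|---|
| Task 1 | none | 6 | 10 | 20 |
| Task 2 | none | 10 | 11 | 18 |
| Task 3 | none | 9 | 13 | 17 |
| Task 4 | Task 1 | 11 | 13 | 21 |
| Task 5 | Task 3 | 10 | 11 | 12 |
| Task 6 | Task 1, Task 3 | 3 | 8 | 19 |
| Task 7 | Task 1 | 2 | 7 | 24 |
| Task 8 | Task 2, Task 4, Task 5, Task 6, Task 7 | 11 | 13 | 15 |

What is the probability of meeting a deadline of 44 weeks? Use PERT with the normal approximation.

te_Task 1 = (6 + 4·10 + 20)/6 = 66/6 = 11; σ²_Task 1 = ((20−6)/6)² = 5.444
te_Task 2 = (10 + 4·11 + 18)/6 = 72/6 = 12; σ²_Task 2 = ((18−10)/6)² = 1.778
te_Task 3 = (9 + 4·13 + 17)/6 = 78/6 = 13; σ²_Task 3 = ((17−9)/6)² = 1.778
te_Task 4 = (11 + 4·13 + 21)/6 = 84/6 = 14; σ²_Task 4 = ((21−11)/6)² = 2.778
te_Task 5 = (10 + 4·11 + 12)/6 = 66/6 = 11; σ²_Task 5 = ((12−10)/6)² = 0.111
te_Task 6 = (3 + 4·8 + 19)/6 = 54/6 = 9; σ²_Task 6 = ((19−3)/6)² = 7.111
te_Task 7 = (2 + 4·7 + 24)/6 = 54/6 = 9; σ²_Task 7 = ((24−2)/6)² = 13.444
te_Task 8 = (11 + 4·13 + 15)/6 = 78/6 = 13; σ²_Task 8 = ((15−11)/6)² = 0.444

Forward pass:
ES_Task 1 = 0; EF_Task 1 = 11
ES_Task 2 = 0; EF_Task 2 = 12
ES_Task 3 = 0; EF_Task 3 = 13
ES_Task 4 = 11; EF_Task 4 = 11+14 = 25
ES_Task 5 = 13; EF_Task 5 = 13+11 = 24
ES_Task 6 = max(EF_Task 1=11, EF_Task 3=13) = 13; EF_Task 6 = 13+9 = 22
ES_Task 7 = 11; EF_Task 7 = 11+9 = 20
ES_Task 8 = max(EF_Task 2=12, EF_Task 4=25, EF_Task 5=24, EF_Task 6=22, EF_Task 7=20) = 25; EF_Task 8 = 25+13 = 38
Expected project duration μ = 38 weeks. Critical path: Task 1 → Task 4 → Task 8.

Variance along critical path = 5.444 + 2.778 + 0.444 = 8.667; σ = √8.667 = 2.944 weeks.
Z = (44 − 38) / 2.944 = 2.038
P(T ≤ 44) = Φ(2.038) ≈ 0.979

0.979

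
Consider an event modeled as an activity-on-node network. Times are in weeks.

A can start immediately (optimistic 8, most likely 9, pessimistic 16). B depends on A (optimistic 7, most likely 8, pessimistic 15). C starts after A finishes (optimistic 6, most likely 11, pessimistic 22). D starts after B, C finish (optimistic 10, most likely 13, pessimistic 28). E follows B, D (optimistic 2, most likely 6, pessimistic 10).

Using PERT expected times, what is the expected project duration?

te_A = (8 + 4·9 + 16)/6 = 60/6 = 10
te_B = (7 + 4·8 + 15)/6 = 54/6 = 9
te_C = (6 + 4·11 + 22)/6 = 72/6 = 12
te_D = (10 + 4·13 + 28)/6 = 90/6 = 15
te_E = (2 + 4·6 + 10)/6 = 36/6 = 6

Forward pass:
ES_A = 0; EF_A = 10
ES_B = 10; EF_B = 10+9 = 19
ES_C = 10; EF_C = 10+12 = 22
ES_D = max(EF_B=19, EF_C=22) = 22; EF_D = 22+15 = 37
ES_E = max(EF_B=19, EF_D=37) = 37; EF_E = 37+6 = 43
Expected project duration μ = 43 weeks. Critical path: A → C → D → E.

43 weeks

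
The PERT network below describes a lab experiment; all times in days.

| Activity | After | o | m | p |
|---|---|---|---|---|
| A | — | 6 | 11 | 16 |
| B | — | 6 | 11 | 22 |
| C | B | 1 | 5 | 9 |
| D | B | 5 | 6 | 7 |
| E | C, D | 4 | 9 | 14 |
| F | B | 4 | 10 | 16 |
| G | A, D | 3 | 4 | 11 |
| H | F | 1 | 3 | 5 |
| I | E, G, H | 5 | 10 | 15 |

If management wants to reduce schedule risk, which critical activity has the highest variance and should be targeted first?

B

te_A = (6 + 4·11 + 16)/6 = 66/6 = 11; σ²_A = ((16−6)/6)² = 2.778
te_B = (6 + 4·11 + 22)/6 = 72/6 = 12; σ²_B = ((22−6)/6)² = 7.111
te_C = (1 + 4·5 + 9)/6 = 30/6 = 5; σ²_C = ((9−1)/6)² = 1.778
te_D = (5 + 4·6 + 7)/6 = 36/6 = 6; σ²_D = ((7−5)/6)² = 0.111
te_E = (4 + 4·9 + 14)/6 = 54/6 = 9; σ²_E = ((14−4)/6)² = 2.778
te_F = (4 + 4·10 + 16)/6 = 60/6 = 10; σ²_F = ((16−4)/6)² = 4.000
te_G = (3 + 4·4 + 11)/6 = 30/6 = 5; σ²_G = ((11−3)/6)² = 1.778
te_H = (1 + 4·3 + 5)/6 = 18/6 = 3; σ²_H = ((5−1)/6)² = 0.444
te_I = (5 + 4·10 + 15)/6 = 60/6 = 10; σ²_I = ((15−5)/6)² = 2.778

Forward pass:
ES_A = 0; EF_A = 11
ES_B = 0; EF_B = 12
ES_C = 12; EF_C = 12+5 = 17
ES_D = 12; EF_D = 12+6 = 18
ES_E = max(EF_C=17, EF_D=18) = 18; EF_E = 18+9 = 27
ES_F = 12; EF_F = 12+10 = 22
ES_G = max(EF_A=11, EF_D=18) = 18; EF_G = 18+5 = 23
ES_H = 22; EF_H = 22+3 = 25
ES_I = max(EF_E=27, EF_G=23, EF_H=25) = 27; EF_I = 27+10 = 37
Expected project duration μ = 37 days. Critical path: B → D → E → I.

Variances on critical path: σ²_B=7.111, σ²_D=0.111, σ²_E=2.778, σ²_I=2.778.
Largest is σ²_B = 7.111.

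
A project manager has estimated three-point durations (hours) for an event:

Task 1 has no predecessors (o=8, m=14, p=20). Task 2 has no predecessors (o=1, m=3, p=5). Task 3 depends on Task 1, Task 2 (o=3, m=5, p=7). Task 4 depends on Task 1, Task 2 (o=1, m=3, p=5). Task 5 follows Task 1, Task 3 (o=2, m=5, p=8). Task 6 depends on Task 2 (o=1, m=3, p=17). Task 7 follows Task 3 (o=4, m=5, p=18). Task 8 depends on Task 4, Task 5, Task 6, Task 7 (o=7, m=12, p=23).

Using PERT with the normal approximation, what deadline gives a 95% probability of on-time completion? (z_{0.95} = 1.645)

45.8 hours

te_Task 1 = (8 + 4·14 + 20)/6 = 84/6 = 14; σ²_Task 1 = ((20−8)/6)² = 4.000
te_Task 2 = (1 + 4·3 + 5)/6 = 18/6 = 3; σ²_Task 2 = ((5−1)/6)² = 0.444
te_Task 3 = (3 + 4·5 + 7)/6 = 30/6 = 5; σ²_Task 3 = ((7−3)/6)² = 0.444
te_Task 4 = (1 + 4·3 + 5)/6 = 18/6 = 3; σ²_Task 4 = ((5−1)/6)² = 0.444
te_Task 5 = (2 + 4·5 + 8)/6 = 30/6 = 5; σ²_Task 5 = ((8−2)/6)² = 1.000
te_Task 6 = (1 + 4·3 + 17)/6 = 30/6 = 5; σ²_Task 6 = ((17−1)/6)² = 7.111
te_Task 7 = (4 + 4·5 + 18)/6 = 42/6 = 7; σ²_Task 7 = ((18−4)/6)² = 5.444
te_Task 8 = (7 + 4·12 + 23)/6 = 78/6 = 13; σ²_Task 8 = ((23−7)/6)² = 7.111

Forward pass:
ES_Task 1 = 0; EF_Task 1 = 14
ES_Task 2 = 0; EF_Task 2 = 3
ES_Task 3 = max(EF_Task 1=14, EF_Task 2=3) = 14; EF_Task 3 = 14+5 = 19
ES_Task 4 = max(EF_Task 1=14, EF_Task 2=3) = 14; EF_Task 4 = 14+3 = 17
ES_Task 5 = max(EF_Task 1=14, EF_Task 3=19) = 19; EF_Task 5 = 19+5 = 24
ES_Task 6 = 3; EF_Task 6 = 3+5 = 8
ES_Task 7 = 19; EF_Task 7 = 19+7 = 26
ES_Task 8 = max(EF_Task 4=17, EF_Task 5=24, EF_Task 6=8, EF_Task 7=26) = 26; EF_Task 8 = 26+13 = 39
Expected project duration μ = 39 hours. Critical path: Task 1 → Task 3 → Task 7 → Task 8.

Variance along critical path = 4.000 + 0.444 + 5.444 + 7.111 = 17.000; σ = 4.123 hours.
D = μ + z·σ = 39 + 1.645·4.123 = 45.8 hours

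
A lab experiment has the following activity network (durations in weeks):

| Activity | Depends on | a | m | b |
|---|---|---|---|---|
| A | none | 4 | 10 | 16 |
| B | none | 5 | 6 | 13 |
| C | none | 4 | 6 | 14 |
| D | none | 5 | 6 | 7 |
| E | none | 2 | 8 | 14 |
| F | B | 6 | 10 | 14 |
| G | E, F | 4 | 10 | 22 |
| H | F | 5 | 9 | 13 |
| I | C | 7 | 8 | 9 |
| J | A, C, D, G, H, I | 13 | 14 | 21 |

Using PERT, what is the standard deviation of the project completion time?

te_A = (4 + 4·10 + 16)/6 = 60/6 = 10; σ²_A = ((16−4)/6)² = 4.000
te_B = (5 + 4·6 + 13)/6 = 42/6 = 7; σ²_B = ((13−5)/6)² = 1.778
te_C = (4 + 4·6 + 14)/6 = 42/6 = 7; σ²_C = ((14−4)/6)² = 2.778
te_D = (5 + 4·6 + 7)/6 = 36/6 = 6; σ²_D = ((7−5)/6)² = 0.111
te_E = (2 + 4·8 + 14)/6 = 48/6 = 8; σ²_E = ((14−2)/6)² = 4.000
te_F = (6 + 4·10 + 14)/6 = 60/6 = 10; σ²_F = ((14−6)/6)² = 1.778
te_G = (4 + 4·10 + 22)/6 = 66/6 = 11; σ²_G = ((22−4)/6)² = 9.000
te_H = (5 + 4·9 + 13)/6 = 54/6 = 9; σ²_H = ((13−5)/6)² = 1.778
te_I = (7 + 4·8 + 9)/6 = 48/6 = 8; σ²_I = ((9−7)/6)² = 0.111
te_J = (13 + 4·14 + 21)/6 = 90/6 = 15; σ²_J = ((21−13)/6)² = 1.778

Forward pass:
ES_A = 0; EF_A = 10
ES_B = 0; EF_B = 7
ES_C = 0; EF_C = 7
ES_D = 0; EF_D = 6
ES_E = 0; EF_E = 8
ES_F = 7; EF_F = 7+10 = 17
ES_G = max(EF_E=8, EF_F=17) = 17; EF_G = 17+11 = 28
ES_H = 17; EF_H = 17+9 = 26
ES_I = 7; EF_I = 7+8 = 15
ES_J = max(EF_A=10, EF_C=7, EF_D=6, EF_G=28, EF_H=26, EF_I=15) = 28; EF_J = 28+15 = 43
Expected project duration μ = 43 weeks. Critical path: B → F → G → J.

Variance along critical path = 1.778 + 1.778 + 9.000 + 1.778 = 14.333
σ = √14.333 = 3.786 weeks

3.79 weeks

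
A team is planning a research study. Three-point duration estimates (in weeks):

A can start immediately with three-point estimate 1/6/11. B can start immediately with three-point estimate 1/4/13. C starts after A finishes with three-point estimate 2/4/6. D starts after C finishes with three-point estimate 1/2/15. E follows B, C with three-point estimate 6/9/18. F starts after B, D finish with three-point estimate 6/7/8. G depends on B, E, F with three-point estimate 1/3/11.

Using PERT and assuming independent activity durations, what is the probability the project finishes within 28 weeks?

te_A = (1 + 4·6 + 11)/6 = 36/6 = 6; σ²_A = ((11−1)/6)² = 2.778
te_B = (1 + 4·4 + 13)/6 = 30/6 = 5; σ²_B = ((13−1)/6)² = 4.000
te_C = (2 + 4·4 + 6)/6 = 24/6 = 4; σ²_C = ((6−2)/6)² = 0.444
te_D = (1 + 4·2 + 15)/6 = 24/6 = 4; σ²_D = ((15−1)/6)² = 5.444
te_E = (6 + 4·9 + 18)/6 = 60/6 = 10; σ²_E = ((18−6)/6)² = 4.000
te_F = (6 + 4·7 + 8)/6 = 42/6 = 7; σ²_F = ((8−6)/6)² = 0.111
te_G = (1 + 4·3 + 11)/6 = 24/6 = 4; σ²_G = ((11−1)/6)² = 2.778

Forward pass:
ES_A = 0; EF_A = 6
ES_B = 0; EF_B = 5
ES_C = 6; EF_C = 6+4 = 10
ES_D = 10; EF_D = 10+4 = 14
ES_E = max(EF_B=5, EF_C=10) = 10; EF_E = 10+10 = 20
ES_F = max(EF_B=5, EF_D=14) = 14; EF_F = 14+7 = 21
ES_G = max(EF_B=5, EF_E=20, EF_F=21) = 21; EF_G = 21+4 = 25
Expected project duration μ = 25 weeks. Critical path: A → C → D → F → G.

Variance along critical path = 2.778 + 0.444 + 5.444 + 0.111 + 2.778 = 11.556; σ = √11.556 = 3.399 weeks.
Z = (28 − 25) / 3.399 = 0.883
P(T ≤ 28) = Φ(0.883) ≈ 0.811

0.811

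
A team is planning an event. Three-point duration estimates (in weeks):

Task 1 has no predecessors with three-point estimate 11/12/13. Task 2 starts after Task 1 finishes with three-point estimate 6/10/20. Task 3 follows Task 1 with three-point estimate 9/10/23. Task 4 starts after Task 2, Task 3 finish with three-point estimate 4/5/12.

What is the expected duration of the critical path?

30 weeks

te_Task 1 = (11 + 4·12 + 13)/6 = 72/6 = 12
te_Task 2 = (6 + 4·10 + 20)/6 = 66/6 = 11
te_Task 3 = (9 + 4·10 + 23)/6 = 72/6 = 12
te_Task 4 = (4 + 4·5 + 12)/6 = 36/6 = 6

Forward pass:
ES_Task 1 = 0; EF_Task 1 = 12
ES_Task 2 = 12; EF_Task 2 = 12+11 = 23
ES_Task 3 = 12; EF_Task 3 = 12+12 = 24
ES_Task 4 = max(EF_Task 2=23, EF_Task 3=24) = 24; EF_Task 4 = 24+6 = 30
Expected project duration μ = 30 weeks. Critical path: Task 1 → Task 3 → Task 4.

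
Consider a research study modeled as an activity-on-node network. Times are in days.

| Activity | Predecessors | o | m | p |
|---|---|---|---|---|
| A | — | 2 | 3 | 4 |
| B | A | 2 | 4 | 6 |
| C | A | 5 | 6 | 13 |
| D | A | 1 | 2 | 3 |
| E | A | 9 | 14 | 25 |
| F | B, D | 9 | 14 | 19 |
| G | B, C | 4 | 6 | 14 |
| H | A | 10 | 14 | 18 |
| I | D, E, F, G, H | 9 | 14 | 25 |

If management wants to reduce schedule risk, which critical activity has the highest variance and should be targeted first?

I

te_A = (2 + 4·3 + 4)/6 = 18/6 = 3; σ²_A = ((4−2)/6)² = 0.111
te_B = (2 + 4·4 + 6)/6 = 24/6 = 4; σ²_B = ((6−2)/6)² = 0.444
te_C = (5 + 4·6 + 13)/6 = 42/6 = 7; σ²_C = ((13−5)/6)² = 1.778
te_D = (1 + 4·2 + 3)/6 = 12/6 = 2; σ²_D = ((3−1)/6)² = 0.111
te_E = (9 + 4·14 + 25)/6 = 90/6 = 15; σ²_E = ((25−9)/6)² = 7.111
te_F = (9 + 4·14 + 19)/6 = 84/6 = 14; σ²_F = ((19−9)/6)² = 2.778
te_G = (4 + 4·6 + 14)/6 = 42/6 = 7; σ²_G = ((14−4)/6)² = 2.778
te_H = (10 + 4·14 + 18)/6 = 84/6 = 14; σ²_H = ((18−10)/6)² = 1.778
te_I = (9 + 4·14 + 25)/6 = 90/6 = 15; σ²_I = ((25−9)/6)² = 7.111

Forward pass:
ES_A = 0; EF_A = 3
ES_B = 3; EF_B = 3+4 = 7
ES_C = 3; EF_C = 3+7 = 10
ES_D = 3; EF_D = 3+2 = 5
ES_E = 3; EF_E = 3+15 = 18
ES_F = max(EF_B=7, EF_D=5) = 7; EF_F = 7+14 = 21
ES_G = max(EF_B=7, EF_C=10) = 10; EF_G = 10+7 = 17
ES_H = 3; EF_H = 3+14 = 17
ES_I = max(EF_D=5, EF_E=18, EF_F=21, EF_G=17, EF_H=17) = 21; EF_I = 21+15 = 36
Expected project duration μ = 36 days. Critical path: A → B → F → I.

Variances on critical path: σ²_A=0.111, σ²_B=0.444, σ²_F=2.778, σ²_I=7.111.
Largest is σ²_I = 7.111.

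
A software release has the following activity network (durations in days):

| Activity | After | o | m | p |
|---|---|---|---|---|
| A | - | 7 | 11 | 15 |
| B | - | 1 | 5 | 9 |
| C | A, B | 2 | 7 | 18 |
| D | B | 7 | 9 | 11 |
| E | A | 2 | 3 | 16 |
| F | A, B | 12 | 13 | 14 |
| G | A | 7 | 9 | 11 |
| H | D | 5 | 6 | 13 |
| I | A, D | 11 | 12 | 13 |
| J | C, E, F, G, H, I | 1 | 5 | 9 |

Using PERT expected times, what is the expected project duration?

31 days

te_A = (7 + 4·11 + 15)/6 = 66/6 = 11
te_B = (1 + 4·5 + 9)/6 = 30/6 = 5
te_C = (2 + 4·7 + 18)/6 = 48/6 = 8
te_D = (7 + 4·9 + 11)/6 = 54/6 = 9
te_E = (2 + 4·3 + 16)/6 = 30/6 = 5
te_F = (12 + 4·13 + 14)/6 = 78/6 = 13
te_G = (7 + 4·9 + 11)/6 = 54/6 = 9
te_H = (5 + 4·6 + 13)/6 = 42/6 = 7
te_I = (11 + 4·12 + 13)/6 = 72/6 = 12
te_J = (1 + 4·5 + 9)/6 = 30/6 = 5

Forward pass:
ES_A = 0; EF_A = 11
ES_B = 0; EF_B = 5
ES_C = max(EF_A=11, EF_B=5) = 11; EF_C = 11+8 = 19
ES_D = 5; EF_D = 5+9 = 14
ES_E = 11; EF_E = 11+5 = 16
ES_F = max(EF_A=11, EF_B=5) = 11; EF_F = 11+13 = 24
ES_G = 11; EF_G = 11+9 = 20
ES_H = 14; EF_H = 14+7 = 21
ES_I = max(EF_A=11, EF_D=14) = 14; EF_I = 14+12 = 26
ES_J = max(EF_C=19, EF_E=16, EF_F=24, EF_G=20, EF_H=21, EF_I=26) = 26; EF_J = 26+5 = 31
Expected project duration μ = 31 days. Critical path: B → D → I → J.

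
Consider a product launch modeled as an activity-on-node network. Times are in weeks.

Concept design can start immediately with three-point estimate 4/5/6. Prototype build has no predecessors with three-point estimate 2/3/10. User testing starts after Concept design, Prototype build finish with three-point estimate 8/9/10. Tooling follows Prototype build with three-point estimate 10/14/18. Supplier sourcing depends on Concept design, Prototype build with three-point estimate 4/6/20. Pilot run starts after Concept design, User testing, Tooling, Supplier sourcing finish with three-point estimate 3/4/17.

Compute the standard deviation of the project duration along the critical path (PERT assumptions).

3.00 weeks

te_Concept design = (4 + 4·5 + 6)/6 = 30/6 = 5; σ²_Concept design = ((6−4)/6)² = 0.111
te_Prototype build = (2 + 4·3 + 10)/6 = 24/6 = 4; σ²_Prototype build = ((10−2)/6)² = 1.778
te_User testing = (8 + 4·9 + 10)/6 = 54/6 = 9; σ²_User testing = ((10−8)/6)² = 0.111
te_Tooling = (10 + 4·14 + 18)/6 = 84/6 = 14; σ²_Tooling = ((18−10)/6)² = 1.778
te_Supplier sourcing = (4 + 4·6 + 20)/6 = 48/6 = 8; σ²_Supplier sourcing = ((20−4)/6)² = 7.111
te_Pilot run = (3 + 4·4 + 17)/6 = 36/6 = 6; σ²_Pilot run = ((17−3)/6)² = 5.444

Forward pass:
ES_Concept design = 0; EF_Concept design = 5
ES_Prototype build = 0; EF_Prototype build = 4
ES_User testing = max(EF_Concept design=5, EF_Prototype build=4) = 5; EF_User testing = 5+9 = 14
ES_Tooling = 4; EF_Tooling = 4+14 = 18
ES_Supplier sourcing = max(EF_Concept design=5, EF_Prototype build=4) = 5; EF_Supplier sourcing = 5+8 = 13
ES_Pilot run = max(EF_Concept design=5, EF_User testing=14, EF_Tooling=18, EF_Supplier sourcing=13) = 18; EF_Pilot run = 18+6 = 24
Expected project duration μ = 24 weeks. Critical path: Prototype build → Tooling → Pilot run.

Variance along critical path = 1.778 + 1.778 + 5.444 = 9.000
σ = √9.000 = 3.000 weeks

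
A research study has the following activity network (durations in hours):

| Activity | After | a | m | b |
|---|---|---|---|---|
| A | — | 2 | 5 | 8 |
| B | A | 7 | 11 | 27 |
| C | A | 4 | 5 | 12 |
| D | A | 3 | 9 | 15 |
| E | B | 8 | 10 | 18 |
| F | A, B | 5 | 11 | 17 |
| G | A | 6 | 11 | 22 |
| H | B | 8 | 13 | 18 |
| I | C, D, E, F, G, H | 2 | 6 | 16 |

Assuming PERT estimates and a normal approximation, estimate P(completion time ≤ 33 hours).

0.134

te_A = (2 + 4·5 + 8)/6 = 30/6 = 5; σ²_A = ((8−2)/6)² = 1.000
te_B = (7 + 4·11 + 27)/6 = 78/6 = 13; σ²_B = ((27−7)/6)² = 11.111
te_C = (4 + 4·5 + 12)/6 = 36/6 = 6; σ²_C = ((12−4)/6)² = 1.778
te_D = (3 + 4·9 + 15)/6 = 54/6 = 9; σ²_D = ((15−3)/6)² = 4.000
te_E = (8 + 4·10 + 18)/6 = 66/6 = 11; σ²_E = ((18−8)/6)² = 2.778
te_F = (5 + 4·11 + 17)/6 = 66/6 = 11; σ²_F = ((17−5)/6)² = 4.000
te_G = (6 + 4·11 + 22)/6 = 72/6 = 12; σ²_G = ((22−6)/6)² = 7.111
te_H = (8 + 4·13 + 18)/6 = 78/6 = 13; σ²_H = ((18−8)/6)² = 2.778
te_I = (2 + 4·6 + 16)/6 = 42/6 = 7; σ²_I = ((16−2)/6)² = 5.444

Forward pass:
ES_A = 0; EF_A = 5
ES_B = 5; EF_B = 5+13 = 18
ES_C = 5; EF_C = 5+6 = 11
ES_D = 5; EF_D = 5+9 = 14
ES_E = 18; EF_E = 18+11 = 29
ES_F = max(EF_A=5, EF_B=18) = 18; EF_F = 18+11 = 29
ES_G = 5; EF_G = 5+12 = 17
ES_H = 18; EF_H = 18+13 = 31
ES_I = max(EF_C=11, EF_D=14, EF_E=29, EF_F=29, EF_G=17, EF_H=31) = 31; EF_I = 31+7 = 38
Expected project duration μ = 38 hours. Critical path: A → B → H → I.

Variance along critical path = 1.000 + 11.111 + 2.778 + 5.444 = 20.333; σ = √20.333 = 4.509 hours.
Z = (33 − 38) / 4.509 = -1.109
P(T ≤ 33) = Φ(-1.109) ≈ 0.134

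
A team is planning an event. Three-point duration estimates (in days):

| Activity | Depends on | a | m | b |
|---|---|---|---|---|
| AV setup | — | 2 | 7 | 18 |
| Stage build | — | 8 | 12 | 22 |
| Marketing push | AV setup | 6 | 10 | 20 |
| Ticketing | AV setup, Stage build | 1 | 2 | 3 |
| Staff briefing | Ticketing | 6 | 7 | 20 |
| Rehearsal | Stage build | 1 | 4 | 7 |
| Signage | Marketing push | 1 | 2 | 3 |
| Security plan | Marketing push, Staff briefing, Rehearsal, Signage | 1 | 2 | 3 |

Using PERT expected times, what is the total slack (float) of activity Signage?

te_AV setup = (2 + 4·7 + 18)/6 = 48/6 = 8
te_Stage build = (8 + 4·12 + 22)/6 = 78/6 = 13
te_Marketing push = (6 + 4·10 + 20)/6 = 66/6 = 11
te_Ticketing = (1 + 4·2 + 3)/6 = 12/6 = 2
te_Staff briefing = (6 + 4·7 + 20)/6 = 54/6 = 9
te_Rehearsal = (1 + 4·4 + 7)/6 = 24/6 = 4
te_Signage = (1 + 4·2 + 3)/6 = 12/6 = 2
te_Security plan = (1 + 4·2 + 3)/6 = 12/6 = 2

Forward pass:
ES_AV setup = 0; EF_AV setup = 8
ES_Stage build = 0; EF_Stage build = 13
ES_Marketing push = 8; EF_Marketing push = 8+11 = 19
ES_Ticketing = max(EF_AV setup=8, EF_Stage build=13) = 13; EF_Ticketing = 13+2 = 15
ES_Staff briefing = 15; EF_Staff briefing = 15+9 = 24
ES_Rehearsal = 13; EF_Rehearsal = 13+4 = 17
ES_Signage = 19; EF_Signage = 19+2 = 21
ES_Security plan = max(EF_Marketing push=19, EF_Staff briefing=24, EF_Rehearsal=17, EF_Signage=21) = 24; EF_Security plan = 24+2 = 26
Expected project duration μ = 26 days. Critical path: Stage build → Ticketing → Staff briefing → Security plan.

Backward pass:
LF_Security plan = 26; LS_Security plan = 26−2 = 24
LF_Signage = LS_Security plan = 24; LS_Signage = 24−2 = 22
LF_Rehearsal = LS_Security plan = 24; LS_Rehearsal = 24−4 = 20
LF_Staff briefing = LS_Security plan = 24; LS_Staff briefing = 24−9 = 15
LF_Ticketing = LS_Staff briefing = 15; LS_Ticketing = 15−2 = 13
LF_Marketing push = min(LS_Signage=22, LS_Security plan=24) = 22; LS_Marketing push = 22−11 = 11
LF_Stage build = min(LS_Ticketing=13, LS_Rehearsal=20) = 13; LS_Stage build = 13−13 = 0
LF_AV setup = min(LS_Marketing push=11, LS_Ticketing=13) = 11; LS_AV setup = 11−8 = 3
Slack_Signage = LS_Signage − ES_Signage = 22 − 19 = 3

3 days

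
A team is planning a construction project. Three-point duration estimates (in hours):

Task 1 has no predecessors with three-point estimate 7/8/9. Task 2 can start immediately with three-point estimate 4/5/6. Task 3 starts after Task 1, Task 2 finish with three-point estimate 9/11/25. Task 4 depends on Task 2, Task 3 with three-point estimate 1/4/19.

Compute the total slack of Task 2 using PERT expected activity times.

te_Task 1 = (7 + 4·8 + 9)/6 = 48/6 = 8
te_Task 2 = (4 + 4·5 + 6)/6 = 30/6 = 5
te_Task 3 = (9 + 4·11 + 25)/6 = 78/6 = 13
te_Task 4 = (1 + 4·4 + 19)/6 = 36/6 = 6

Forward pass:
ES_Task 1 = 0; EF_Task 1 = 8
ES_Task 2 = 0; EF_Task 2 = 5
ES_Task 3 = max(EF_Task 1=8, EF_Task 2=5) = 8; EF_Task 3 = 8+13 = 21
ES_Task 4 = max(EF_Task 2=5, EF_Task 3=21) = 21; EF_Task 4 = 21+6 = 27
Expected project duration μ = 27 hours. Critical path: Task 1 → Task 3 → Task 4.

Backward pass:
LF_Task 4 = 27; LS_Task 4 = 27−6 = 21
LF_Task 3 = LS_Task 4 = 21; LS_Task 3 = 21−13 = 8
LF_Task 2 = min(LS_Task 3=8, LS_Task 4=21) = 8; LS_Task 2 = 8−5 = 3
LF_Task 1 = LS_Task 3 = 8; LS_Task 1 = 8−8 = 0
Slack_Task 2 = LS_Task 2 − ES_Task 2 = 3 − 0 = 3

3 hours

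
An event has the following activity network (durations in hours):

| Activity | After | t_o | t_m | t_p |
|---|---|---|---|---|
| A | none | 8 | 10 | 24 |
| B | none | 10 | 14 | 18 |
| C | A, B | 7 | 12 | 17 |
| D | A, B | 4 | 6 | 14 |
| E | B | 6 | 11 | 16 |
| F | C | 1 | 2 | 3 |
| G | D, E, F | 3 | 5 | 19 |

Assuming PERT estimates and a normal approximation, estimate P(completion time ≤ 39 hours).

0.878

te_A = (8 + 4·10 + 24)/6 = 72/6 = 12; σ²_A = ((24−8)/6)² = 7.111
te_B = (10 + 4·14 + 18)/6 = 84/6 = 14; σ²_B = ((18−10)/6)² = 1.778
te_C = (7 + 4·12 + 17)/6 = 72/6 = 12; σ²_C = ((17−7)/6)² = 2.778
te_D = (4 + 4·6 + 14)/6 = 42/6 = 7; σ²_D = ((14−4)/6)² = 2.778
te_E = (6 + 4·11 + 16)/6 = 66/6 = 11; σ²_E = ((16−6)/6)² = 2.778
te_F = (1 + 4·2 + 3)/6 = 12/6 = 2; σ²_F = ((3−1)/6)² = 0.111
te_G = (3 + 4·5 + 19)/6 = 42/6 = 7; σ²_G = ((19−3)/6)² = 7.111

Forward pass:
ES_A = 0; EF_A = 12
ES_B = 0; EF_B = 14
ES_C = max(EF_A=12, EF_B=14) = 14; EF_C = 14+12 = 26
ES_D = max(EF_A=12, EF_B=14) = 14; EF_D = 14+7 = 21
ES_E = 14; EF_E = 14+11 = 25
ES_F = 26; EF_F = 26+2 = 28
ES_G = max(EF_D=21, EF_E=25, EF_F=28) = 28; EF_G = 28+7 = 35
Expected project duration μ = 35 hours. Critical path: B → C → F → G.

Variance along critical path = 1.778 + 2.778 + 0.111 + 7.111 = 11.778; σ = √11.778 = 3.432 hours.
Z = (39 − 35) / 3.432 = 1.166
P(T ≤ 39) = Φ(1.166) ≈ 0.878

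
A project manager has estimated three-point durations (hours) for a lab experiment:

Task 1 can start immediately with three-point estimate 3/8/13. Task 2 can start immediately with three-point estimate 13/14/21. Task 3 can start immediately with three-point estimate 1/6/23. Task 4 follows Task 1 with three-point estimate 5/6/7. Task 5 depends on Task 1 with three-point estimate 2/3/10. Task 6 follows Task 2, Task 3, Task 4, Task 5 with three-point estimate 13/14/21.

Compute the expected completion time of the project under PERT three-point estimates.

30 hours

te_Task 1 = (3 + 4·8 + 13)/6 = 48/6 = 8
te_Task 2 = (13 + 4·14 + 21)/6 = 90/6 = 15
te_Task 3 = (1 + 4·6 + 23)/6 = 48/6 = 8
te_Task 4 = (5 + 4·6 + 7)/6 = 36/6 = 6
te_Task 5 = (2 + 4·3 + 10)/6 = 24/6 = 4
te_Task 6 = (13 + 4·14 + 21)/6 = 90/6 = 15

Forward pass:
ES_Task 1 = 0; EF_Task 1 = 8
ES_Task 2 = 0; EF_Task 2 = 15
ES_Task 3 = 0; EF_Task 3 = 8
ES_Task 4 = 8; EF_Task 4 = 8+6 = 14
ES_Task 5 = 8; EF_Task 5 = 8+4 = 12
ES_Task 6 = max(EF_Task 2=15, EF_Task 3=8, EF_Task 4=14, EF_Task 5=12) = 15; EF_Task 6 = 15+15 = 30
Expected project duration μ = 30 hours. Critical path: Task 2 → Task 6.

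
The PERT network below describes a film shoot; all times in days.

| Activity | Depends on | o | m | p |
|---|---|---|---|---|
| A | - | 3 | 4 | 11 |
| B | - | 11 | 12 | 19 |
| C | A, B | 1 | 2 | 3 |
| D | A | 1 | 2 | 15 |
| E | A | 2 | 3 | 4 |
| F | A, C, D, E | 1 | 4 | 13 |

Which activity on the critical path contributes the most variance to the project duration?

F

te_A = (3 + 4·4 + 11)/6 = 30/6 = 5; σ²_A = ((11−3)/6)² = 1.778
te_B = (11 + 4·12 + 19)/6 = 78/6 = 13; σ²_B = ((19−11)/6)² = 1.778
te_C = (1 + 4·2 + 3)/6 = 12/6 = 2; σ²_C = ((3−1)/6)² = 0.111
te_D = (1 + 4·2 + 15)/6 = 24/6 = 4; σ²_D = ((15−1)/6)² = 5.444
te_E = (2 + 4·3 + 4)/6 = 18/6 = 3; σ²_E = ((4−2)/6)² = 0.111
te_F = (1 + 4·4 + 13)/6 = 30/6 = 5; σ²_F = ((13−1)/6)² = 4.000

Forward pass:
ES_A = 0; EF_A = 5
ES_B = 0; EF_B = 13
ES_C = max(EF_A=5, EF_B=13) = 13; EF_C = 13+2 = 15
ES_D = 5; EF_D = 5+4 = 9
ES_E = 5; EF_E = 5+3 = 8
ES_F = max(EF_A=5, EF_C=15, EF_D=9, EF_E=8) = 15; EF_F = 15+5 = 20
Expected project duration μ = 20 days. Critical path: B → C → F.

Variances on critical path: σ²_B=1.778, σ²_C=0.111, σ²_F=4.000.
Largest is σ²_F = 4.000.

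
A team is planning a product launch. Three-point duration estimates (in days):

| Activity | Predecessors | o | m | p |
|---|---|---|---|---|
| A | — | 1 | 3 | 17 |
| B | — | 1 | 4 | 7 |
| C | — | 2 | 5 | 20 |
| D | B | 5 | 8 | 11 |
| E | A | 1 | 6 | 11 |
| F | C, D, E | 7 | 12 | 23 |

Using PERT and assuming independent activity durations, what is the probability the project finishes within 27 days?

te_A = (1 + 4·3 + 17)/6 = 30/6 = 5; σ²_A = ((17−1)/6)² = 7.111
te_B = (1 + 4·4 + 7)/6 = 24/6 = 4; σ²_B = ((7−1)/6)² = 1.000
te_C = (2 + 4·5 + 20)/6 = 42/6 = 7; σ²_C = ((20−2)/6)² = 9.000
te_D = (5 + 4·8 + 11)/6 = 48/6 = 8; σ²_D = ((11−5)/6)² = 1.000
te_E = (1 + 4·6 + 11)/6 = 36/6 = 6; σ²_E = ((11−1)/6)² = 2.778
te_F = (7 + 4·12 + 23)/6 = 78/6 = 13; σ²_F = ((23−7)/6)² = 7.111

Forward pass:
ES_A = 0; EF_A = 5
ES_B = 0; EF_B = 4
ES_C = 0; EF_C = 7
ES_D = 4; EF_D = 4+8 = 12
ES_E = 5; EF_E = 5+6 = 11
ES_F = max(EF_C=7, EF_D=12, EF_E=11) = 12; EF_F = 12+13 = 25
Expected project duration μ = 25 days. Critical path: B → D → F.

Variance along critical path = 1.000 + 1.000 + 7.111 = 9.111; σ = √9.111 = 3.018 days.
Z = (27 − 25) / 3.018 = 0.663
P(T ≤ 27) = Φ(0.663) ≈ 0.746

0.746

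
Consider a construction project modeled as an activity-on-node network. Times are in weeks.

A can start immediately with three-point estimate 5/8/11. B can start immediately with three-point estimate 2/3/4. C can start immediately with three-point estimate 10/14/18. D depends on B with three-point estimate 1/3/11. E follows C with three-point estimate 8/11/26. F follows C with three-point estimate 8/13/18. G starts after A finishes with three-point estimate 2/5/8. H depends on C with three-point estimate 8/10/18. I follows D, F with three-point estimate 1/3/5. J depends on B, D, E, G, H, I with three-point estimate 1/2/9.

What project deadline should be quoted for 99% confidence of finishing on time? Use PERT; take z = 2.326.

39.1 weeks

te_A = (5 + 4·8 + 11)/6 = 48/6 = 8; σ²_A = ((11−5)/6)² = 1.000
te_B = (2 + 4·3 + 4)/6 = 18/6 = 3; σ²_B = ((4−2)/6)² = 0.111
te_C = (10 + 4·14 + 18)/6 = 84/6 = 14; σ²_C = ((18−10)/6)² = 1.778
te_D = (1 + 4·3 + 11)/6 = 24/6 = 4; σ²_D = ((11−1)/6)² = 2.778
te_E = (8 + 4·11 + 26)/6 = 78/6 = 13; σ²_E = ((26−8)/6)² = 9.000
te_F = (8 + 4·13 + 18)/6 = 78/6 = 13; σ²_F = ((18−8)/6)² = 2.778
te_G = (2 + 4·5 + 8)/6 = 30/6 = 5; σ²_G = ((8−2)/6)² = 1.000
te_H = (8 + 4·10 + 18)/6 = 66/6 = 11; σ²_H = ((18−8)/6)² = 2.778
te_I = (1 + 4·3 + 5)/6 = 18/6 = 3; σ²_I = ((5−1)/6)² = 0.444
te_J = (1 + 4·2 + 9)/6 = 18/6 = 3; σ²_J = ((9−1)/6)² = 1.778

Forward pass:
ES_A = 0; EF_A = 8
ES_B = 0; EF_B = 3
ES_C = 0; EF_C = 14
ES_D = 3; EF_D = 3+4 = 7
ES_E = 14; EF_E = 14+13 = 27
ES_F = 14; EF_F = 14+13 = 27
ES_G = 8; EF_G = 8+5 = 13
ES_H = 14; EF_H = 14+11 = 25
ES_I = max(EF_D=7, EF_F=27) = 27; EF_I = 27+3 = 30
ES_J = max(EF_B=3, EF_D=7, EF_E=27, EF_G=13, EF_H=25, EF_I=30) = 30; EF_J = 30+3 = 33
Expected project duration μ = 33 weeks. Critical path: C → F → I → J.

Variance along critical path = 1.778 + 2.778 + 0.444 + 1.778 = 6.778; σ = 2.603 weeks.
D = μ + z·σ = 33 + 2.326·2.603 = 39.1 weeks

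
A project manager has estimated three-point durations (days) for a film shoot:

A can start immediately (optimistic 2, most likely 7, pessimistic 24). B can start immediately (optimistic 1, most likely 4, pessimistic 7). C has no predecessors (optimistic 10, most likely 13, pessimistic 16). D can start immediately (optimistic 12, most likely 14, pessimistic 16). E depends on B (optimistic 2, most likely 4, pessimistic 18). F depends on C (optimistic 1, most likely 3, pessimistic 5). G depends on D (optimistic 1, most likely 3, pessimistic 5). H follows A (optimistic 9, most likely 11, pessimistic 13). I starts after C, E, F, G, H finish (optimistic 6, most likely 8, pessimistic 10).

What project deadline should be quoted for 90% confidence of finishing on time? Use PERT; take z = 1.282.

32.9 days

te_A = (2 + 4·7 + 24)/6 = 54/6 = 9; σ²_A = ((24−2)/6)² = 13.444
te_B = (1 + 4·4 + 7)/6 = 24/6 = 4; σ²_B = ((7−1)/6)² = 1.000
te_C = (10 + 4·13 + 16)/6 = 78/6 = 13; σ²_C = ((16−10)/6)² = 1.000
te_D = (12 + 4·14 + 16)/6 = 84/6 = 14; σ²_D = ((16−12)/6)² = 0.444
te_E = (2 + 4·4 + 18)/6 = 36/6 = 6; σ²_E = ((18−2)/6)² = 7.111
te_F = (1 + 4·3 + 5)/6 = 18/6 = 3; σ²_F = ((5−1)/6)² = 0.444
te_G = (1 + 4·3 + 5)/6 = 18/6 = 3; σ²_G = ((5−1)/6)² = 0.444
te_H = (9 + 4·11 + 13)/6 = 66/6 = 11; σ²_H = ((13−9)/6)² = 0.444
te_I = (6 + 4·8 + 10)/6 = 48/6 = 8; σ²_I = ((10−6)/6)² = 0.444

Forward pass:
ES_A = 0; EF_A = 9
ES_B = 0; EF_B = 4
ES_C = 0; EF_C = 13
ES_D = 0; EF_D = 14
ES_E = 4; EF_E = 4+6 = 10
ES_F = 13; EF_F = 13+3 = 16
ES_G = 14; EF_G = 14+3 = 17
ES_H = 9; EF_H = 9+11 = 20
ES_I = max(EF_C=13, EF_E=10, EF_F=16, EF_G=17, EF_H=20) = 20; EF_I = 20+8 = 28
Expected project duration μ = 28 days. Critical path: A → H → I.

Variance along critical path = 13.444 + 0.444 + 0.444 = 14.333; σ = 3.786 days.
D = μ + z·σ = 28 + 1.282·3.786 = 32.9 days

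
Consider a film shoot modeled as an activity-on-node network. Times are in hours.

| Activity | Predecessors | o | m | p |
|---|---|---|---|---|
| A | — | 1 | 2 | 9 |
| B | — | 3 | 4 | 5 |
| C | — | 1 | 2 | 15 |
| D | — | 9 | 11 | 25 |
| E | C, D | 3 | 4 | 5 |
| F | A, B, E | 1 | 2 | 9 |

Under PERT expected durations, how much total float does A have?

14 hours

te_A = (1 + 4·2 + 9)/6 = 18/6 = 3
te_B = (3 + 4·4 + 5)/6 = 24/6 = 4
te_C = (1 + 4·2 + 15)/6 = 24/6 = 4
te_D = (9 + 4·11 + 25)/6 = 78/6 = 13
te_E = (3 + 4·4 + 5)/6 = 24/6 = 4
te_F = (1 + 4·2 + 9)/6 = 18/6 = 3

Forward pass:
ES_A = 0; EF_A = 3
ES_B = 0; EF_B = 4
ES_C = 0; EF_C = 4
ES_D = 0; EF_D = 13
ES_E = max(EF_C=4, EF_D=13) = 13; EF_E = 13+4 = 17
ES_F = max(EF_A=3, EF_B=4, EF_E=17) = 17; EF_F = 17+3 = 20
Expected project duration μ = 20 hours. Critical path: D → E → F.

Backward pass:
LF_F = 20; LS_F = 20−3 = 17
LF_E = LS_F = 17; LS_E = 17−4 = 13
LF_D = LS_E = 13; LS_D = 13−13 = 0
LF_C = LS_E = 13; LS_C = 13−4 = 9
LF_B = LS_F = 17; LS_B = 17−4 = 13
LF_A = LS_F = 17; LS_A = 17−3 = 14
Slack_A = LS_A − ES_A = 14 − 0 = 14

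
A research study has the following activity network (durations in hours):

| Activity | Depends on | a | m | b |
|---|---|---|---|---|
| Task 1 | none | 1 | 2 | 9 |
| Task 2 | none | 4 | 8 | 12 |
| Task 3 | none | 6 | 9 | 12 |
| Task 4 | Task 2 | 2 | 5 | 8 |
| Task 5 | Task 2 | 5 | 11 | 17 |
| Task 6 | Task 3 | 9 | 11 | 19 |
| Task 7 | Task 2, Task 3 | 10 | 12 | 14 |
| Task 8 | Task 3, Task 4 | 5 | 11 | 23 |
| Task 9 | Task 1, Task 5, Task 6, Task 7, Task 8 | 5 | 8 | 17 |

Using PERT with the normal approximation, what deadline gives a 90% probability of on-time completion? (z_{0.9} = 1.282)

te_Task 1 = (1 + 4·2 + 9)/6 = 18/6 = 3; σ²_Task 1 = ((9−1)/6)² = 1.778
te_Task 2 = (4 + 4·8 + 12)/6 = 48/6 = 8; σ²_Task 2 = ((12−4)/6)² = 1.778
te_Task 3 = (6 + 4·9 + 12)/6 = 54/6 = 9; σ²_Task 3 = ((12−6)/6)² = 1.000
te_Task 4 = (2 + 4·5 + 8)/6 = 30/6 = 5; σ²_Task 4 = ((8−2)/6)² = 1.000
te_Task 5 = (5 + 4·11 + 17)/6 = 66/6 = 11; σ²_Task 5 = ((17−5)/6)² = 4.000
te_Task 6 = (9 + 4·11 + 19)/6 = 72/6 = 12; σ²_Task 6 = ((19−9)/6)² = 2.778
te_Task 7 = (10 + 4·12 + 14)/6 = 72/6 = 12; σ²_Task 7 = ((14−10)/6)² = 0.444
te_Task 8 = (5 + 4·11 + 23)/6 = 72/6 = 12; σ²_Task 8 = ((23−5)/6)² = 9.000
te_Task 9 = (5 + 4·8 + 17)/6 = 54/6 = 9; σ²_Task 9 = ((17−5)/6)² = 4.000

Forward pass:
ES_Task 1 = 0; EF_Task 1 = 3
ES_Task 2 = 0; EF_Task 2 = 8
ES_Task 3 = 0; EF_Task 3 = 9
ES_Task 4 = 8; EF_Task 4 = 8+5 = 13
ES_Task 5 = 8; EF_Task 5 = 8+11 = 19
ES_Task 6 = 9; EF_Task 6 = 9+12 = 21
ES_Task 7 = max(EF_Task 2=8, EF_Task 3=9) = 9; EF_Task 7 = 9+12 = 21
ES_Task 8 = max(EF_Task 3=9, EF_Task 4=13) = 13; EF_Task 8 = 13+12 = 25
ES_Task 9 = max(EF_Task 1=3, EF_Task 5=19, EF_Task 6=21, EF_Task 7=21, EF_Task 8=25) = 25; EF_Task 9 = 25+9 = 34
Expected project duration μ = 34 hours. Critical path: Task 2 → Task 4 → Task 8 → Task 9.

Variance along critical path = 1.778 + 1.000 + 9.000 + 4.000 = 15.778; σ = 3.972 hours.
D = μ + z·σ = 34 + 1.282·3.972 = 39.1 hours

39.1 hours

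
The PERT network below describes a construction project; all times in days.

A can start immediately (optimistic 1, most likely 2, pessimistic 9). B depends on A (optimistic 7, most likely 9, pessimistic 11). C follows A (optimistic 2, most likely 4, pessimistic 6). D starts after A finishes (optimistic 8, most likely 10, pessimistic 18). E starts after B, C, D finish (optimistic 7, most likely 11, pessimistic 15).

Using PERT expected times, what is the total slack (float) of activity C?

te_A = (1 + 4·2 + 9)/6 = 18/6 = 3
te_B = (7 + 4·9 + 11)/6 = 54/6 = 9
te_C = (2 + 4·4 + 6)/6 = 24/6 = 4
te_D = (8 + 4·10 + 18)/6 = 66/6 = 11
te_E = (7 + 4·11 + 15)/6 = 66/6 = 11

Forward pass:
ES_A = 0; EF_A = 3
ES_B = 3; EF_B = 3+9 = 12
ES_C = 3; EF_C = 3+4 = 7
ES_D = 3; EF_D = 3+11 = 14
ES_E = max(EF_B=12, EF_C=7, EF_D=14) = 14; EF_E = 14+11 = 25
Expected project duration μ = 25 days. Critical path: A → D → E.

Backward pass:
LF_E = 25; LS_E = 25−11 = 14
LF_D = LS_E = 14; LS_D = 14−11 = 3
LF_C = LS_E = 14; LS_C = 14−4 = 10
LF_B = LS_E = 14; LS_B = 14−9 = 5
LF_A = min(LS_B=5, LS_C=10, LS_D=3) = 3; LS_A = 3−3 = 0
Slack_C = LS_C − ES_C = 10 − 3 = 7

7 days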